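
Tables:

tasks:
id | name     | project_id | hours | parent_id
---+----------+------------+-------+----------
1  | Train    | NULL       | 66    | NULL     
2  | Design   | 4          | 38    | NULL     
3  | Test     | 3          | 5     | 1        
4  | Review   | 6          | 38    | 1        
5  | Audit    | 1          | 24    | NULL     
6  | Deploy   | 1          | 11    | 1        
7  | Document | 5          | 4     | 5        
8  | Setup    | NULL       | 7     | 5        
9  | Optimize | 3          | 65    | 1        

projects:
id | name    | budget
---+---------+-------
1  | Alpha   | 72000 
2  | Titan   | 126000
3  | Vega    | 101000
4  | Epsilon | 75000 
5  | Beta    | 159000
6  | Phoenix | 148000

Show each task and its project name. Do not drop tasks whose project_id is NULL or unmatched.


LEFT JOIN keeps every row from tasks (the left table); where project_id has no match in projects, the project columns become NULL. Walk through each task:
  - task 1 (Train): project_id=NULL, no match -> kept with NULL
  - task 2 (Design): project_id=4 -> matches Epsilon
  - task 3 (Test): project_id=3 -> matches Vega
  - task 4 (Review): project_id=6 -> matches Phoenix
  - task 5 (Audit): project_id=1 -> matches Alpha
  - task 6 (Deploy): project_id=1 -> matches Alpha
  - task 7 (Document): project_id=5 -> matches Beta
  - task 8 (Setup): project_id=NULL, no match -> kept with NULL
  - task 9 (Optimize): project_id=3 -> matches Vega
All 9 rows appear; 2 have NULL project.

SQL:
SELECT a.name, b.name AS project
FROM tasks a
LEFT JOIN projects b ON a.project_id = b.id

Result:
name     | project
---------+--------
Train    | NULL   
Design   | Epsilon
Test     | Vega   
Review   | Phoenix
Audit    | Alpha  
Deploy   | Alpha  
Document | Beta   
Setup    | NULL   
Optimize | Vega   


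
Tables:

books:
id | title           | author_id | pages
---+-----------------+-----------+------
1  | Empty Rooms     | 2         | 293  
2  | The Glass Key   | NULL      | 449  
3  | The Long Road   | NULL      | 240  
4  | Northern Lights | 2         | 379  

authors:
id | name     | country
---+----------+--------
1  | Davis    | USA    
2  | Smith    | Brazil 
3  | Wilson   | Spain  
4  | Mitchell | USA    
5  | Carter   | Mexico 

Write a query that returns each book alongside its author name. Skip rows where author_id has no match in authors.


INNER JOIN keeps only books rows whose author_id matches an id in authors. Walk through each book:
  - book 1 (Empty Rooms): author_id=2 -> matches Smith
  - book 2 (The Glass Key): author_id=NULL, no match -> dropped
  - book 3 (The Long Road): author_id=NULL, no match -> dropped
  - book 4 (Northern Lights): author_id=2 -> matches Smith
So 2 of 4 rows are dropped.

SQL:
SELECT a.title, b.name AS author
FROM books a
INNER JOIN authors b ON a.author_id = b.id

Result:
title           | author
----------------+-------
Empty Rooms     | Smith 
Northern Lights | Smith 


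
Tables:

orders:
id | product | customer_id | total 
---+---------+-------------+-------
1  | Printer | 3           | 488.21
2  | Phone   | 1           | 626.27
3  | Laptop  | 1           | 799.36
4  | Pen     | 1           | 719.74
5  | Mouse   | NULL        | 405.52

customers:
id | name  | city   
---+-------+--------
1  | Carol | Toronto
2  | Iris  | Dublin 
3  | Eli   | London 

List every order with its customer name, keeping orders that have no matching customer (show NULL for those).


LEFT JOIN keeps every row from orders (the left table); where customer_id has no match in customers, the customer columns become NULL. Walk through each order:
  - order 1 (Printer): customer_id=3 -> matches Eli
  - order 2 (Phone): customer_id=1 -> matches Carol
  - order 3 (Laptop): customer_id=1 -> matches Carol
  - order 4 (Pen): customer_id=1 -> matches Carol
  - order 5 (Mouse): customer_id=NULL, no match -> kept with NULL
All 5 rows appear; 1 has NULL customer.

SQL:
SELECT a.product, b.name AS customer
FROM orders a
LEFT JOIN customers b ON a.customer_id = b.id

Result:
product | customer
--------+---------
Printer | Eli     
Phone   | Carol   
Laptop  | Carol   
Pen     | Carol   
Mouse   | NULL    


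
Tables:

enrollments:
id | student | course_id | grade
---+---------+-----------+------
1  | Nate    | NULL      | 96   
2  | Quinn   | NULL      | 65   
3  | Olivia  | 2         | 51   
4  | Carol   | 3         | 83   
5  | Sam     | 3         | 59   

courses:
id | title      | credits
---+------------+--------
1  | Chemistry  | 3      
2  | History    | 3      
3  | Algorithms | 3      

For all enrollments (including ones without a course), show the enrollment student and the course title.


LEFT JOIN keeps every row from enrollments (the left table); where course_id has no match in courses, the course columns become NULL. Walk through each enrollment:
  - enrollment 1 (Nate): course_id=NULL, no match -> kept with NULL
  - enrollment 2 (Quinn): course_id=NULL, no match -> kept with NULL
  - enrollment 3 (Olivia): course_id=2 -> matches History
  - enrollment 4 (Carol): course_id=3 -> matches Algorithms
  - enrollment 5 (Sam): course_id=3 -> matches Algorithms
All 5 rows appear; 2 have NULL course.

SQL:
SELECT a.student, b.title AS course
FROM enrollments a
LEFT JOIN courses b ON a.course_id = b.id

Result:
student | course    
--------+-----------
Nate    | NULL      
Quinn   | NULL      
Olivia  | History   
Carol   | Algorithms
Sam     | Algorithms


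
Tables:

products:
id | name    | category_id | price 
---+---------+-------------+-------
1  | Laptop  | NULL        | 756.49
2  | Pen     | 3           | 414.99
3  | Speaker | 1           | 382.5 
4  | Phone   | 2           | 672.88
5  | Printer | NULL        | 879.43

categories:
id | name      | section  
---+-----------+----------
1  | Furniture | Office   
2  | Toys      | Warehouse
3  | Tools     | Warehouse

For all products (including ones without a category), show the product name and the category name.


LEFT JOIN keeps every row from products (the left table); where category_id has no match in categories, the category columns become NULL. Walk through each product:
  - product 1 (Laptop): category_id=NULL, no match -> kept with NULL
  - product 2 (Pen): category_id=3 -> matches Tools
  - product 3 (Speaker): category_id=1 -> matches Furniture
  - product 4 (Phone): category_id=2 -> matches Toys
  - product 5 (Printer): category_id=NULL, no match -> kept with NULL
All 5 rows appear; 2 have NULL category.

SQL:
SELECT a.name, b.name AS category
FROM products a
LEFT JOIN categories b ON a.category_id = b.id

Result:
name    | category 
--------+----------
Laptop  | NULL     
Pen     | Tools    
Speaker | Furniture
Phone   | Toys     
Printer | NULL     


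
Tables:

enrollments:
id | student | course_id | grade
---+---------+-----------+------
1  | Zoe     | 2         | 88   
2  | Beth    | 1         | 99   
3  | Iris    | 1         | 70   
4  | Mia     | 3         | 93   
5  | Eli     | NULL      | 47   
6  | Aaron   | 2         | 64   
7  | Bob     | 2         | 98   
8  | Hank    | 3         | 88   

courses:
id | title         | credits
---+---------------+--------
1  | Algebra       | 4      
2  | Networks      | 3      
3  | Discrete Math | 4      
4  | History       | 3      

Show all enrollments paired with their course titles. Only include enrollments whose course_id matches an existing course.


INNER JOIN keeps only enrollments rows whose course_id matches an id in courses. Walk through each enrollment:
  - enrollment 1 (Zoe): course_id=2 -> matches Networks
  - enrollment 2 (Beth): course_id=1 -> matches Algebra
  - enrollment 3 (Iris): course_id=1 -> matches Algebra
  - enrollment 4 (Mia): course_id=3 -> matches Discrete Math
  - enrollment 5 (Eli): course_id=NULL, no match -> dropped
  - enrollment 6 (Aaron): course_id=2 -> matches Networks
  - enrollment 7 (Bob): course_id=2 -> matches Networks
  - enrollment 8 (Hank): course_id=3 -> matches Discrete Math
So 1 of 8 rows is dropped.

SQL:
SELECT a.student, b.title AS course
FROM enrollments a
INNER JOIN courses b ON a.course_id = b.id

Result:
student | course       
--------+--------------
Zoe     | Networks     
Beth    | Algebra      
Iris    | Algebra      
Mia     | Discrete Math
Aaron   | Networks     
Bob     | Networks     
Hank    | Discrete Math


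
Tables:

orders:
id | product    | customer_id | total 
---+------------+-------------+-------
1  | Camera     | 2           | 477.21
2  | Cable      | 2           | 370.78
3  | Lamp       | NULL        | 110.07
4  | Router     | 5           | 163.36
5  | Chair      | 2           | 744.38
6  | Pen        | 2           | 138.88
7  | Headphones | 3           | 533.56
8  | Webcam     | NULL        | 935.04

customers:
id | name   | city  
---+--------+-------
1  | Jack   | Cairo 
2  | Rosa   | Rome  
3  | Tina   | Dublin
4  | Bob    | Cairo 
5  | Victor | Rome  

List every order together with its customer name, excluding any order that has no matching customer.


INNER JOIN keeps only orders rows whose customer_id matches an id in customers. Walk through each order:
  - order 1 (Camera): customer_id=2 -> matches Rosa
  - order 2 (Cable): customer_id=2 -> matches Rosa
  - order 3 (Lamp): customer_id=NULL, no match -> dropped
  - order 4 (Router): customer_id=5 -> matches Victor
  - order 5 (Chair): customer_id=2 -> matches Rosa
  - order 6 (Pen): customer_id=2 -> matches Rosa
  - order 7 (Headphones): customer_id=3 -> matches Tina
  - order 8 (Webcam): customer_id=NULL, no match -> dropped
So 2 of 8 rows are dropped.

SQL:
SELECT a.product, b.name AS customer
FROM orders a
INNER JOIN customers b ON a.customer_id = b.id

Result:
product    | customer
-----------+---------
Camera     | Rosa    
Cable      | Rosa    
Router     | Victor  
Chair      | Rosa    
Pen        | Rosa    
Headphones | Tina    


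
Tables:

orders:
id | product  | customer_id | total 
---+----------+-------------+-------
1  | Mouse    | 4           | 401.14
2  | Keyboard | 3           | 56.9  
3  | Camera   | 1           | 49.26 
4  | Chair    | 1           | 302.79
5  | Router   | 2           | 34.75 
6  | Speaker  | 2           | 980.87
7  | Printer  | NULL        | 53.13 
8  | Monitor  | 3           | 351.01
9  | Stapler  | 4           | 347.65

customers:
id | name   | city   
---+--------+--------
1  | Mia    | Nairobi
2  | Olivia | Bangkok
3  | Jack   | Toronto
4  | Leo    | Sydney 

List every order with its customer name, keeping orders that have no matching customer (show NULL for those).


LEFT JOIN keeps every row from orders (the left table); where customer_id has no match in customers, the customer columns become NULL. Walk through each order:
  - order 1 (Mouse): customer_id=4 -> matches Leo
  - order 2 (Keyboard): customer_id=3 -> matches Jack
  - order 3 (Camera): customer_id=1 -> matches Mia
  - order 4 (Chair): customer_id=1 -> matches Mia
  - order 5 (Router): customer_id=2 -> matches Olivia
  - order 6 (Speaker): customer_id=2 -> matches Olivia
  - order 7 (Printer): customer_id=NULL, no match -> kept with NULL
  - order 8 (Monitor): customer_id=3 -> matches Jack
  - order 9 (Stapler): customer_id=4 -> matches Leo
All 9 rows appear; 1 has NULL customer.

SQL:
SELECT a.product, b.name AS customer
FROM orders a
LEFT JOIN customers b ON a.customer_id = b.id

Result:
product  | customer
---------+---------
Mouse    | Leo     
Keyboard | Jack    
Camera   | Mia     
Chair    | Mia     
Router   | Olivia  
Speaker  | Olivia  
Printer  | NULL    
Monitor  | Jack    
Stapler  | Leo     


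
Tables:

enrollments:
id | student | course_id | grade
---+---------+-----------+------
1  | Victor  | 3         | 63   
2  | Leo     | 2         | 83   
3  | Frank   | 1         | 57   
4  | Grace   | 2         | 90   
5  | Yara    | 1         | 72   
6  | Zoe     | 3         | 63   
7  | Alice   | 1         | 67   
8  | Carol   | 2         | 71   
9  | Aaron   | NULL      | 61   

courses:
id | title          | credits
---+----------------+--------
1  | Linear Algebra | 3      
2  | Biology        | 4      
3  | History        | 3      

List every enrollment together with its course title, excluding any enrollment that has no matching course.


INNER JOIN keeps only enrollments rows whose course_id matches an id in courses. Walk through each enrollment:
  - enrollment 1 (Victor): course_id=3 -> matches History
  - enrollment 2 (Leo): course_id=2 -> matches Biology
  - enrollment 3 (Frank): course_id=1 -> matches Linear Algebra
  - enrollment 4 (Grace): course_id=2 -> matches Biology
  - enrollment 5 (Yara): course_id=1 -> matches Linear Algebra
  - enrollment 6 (Zoe): course_id=3 -> matches History
  - enrollment 7 (Alice): course_id=1 -> matches Linear Algebra
  - enrollment 8 (Carol): course_id=2 -> matches Biology
  - enrollment 9 (Aaron): course_id=NULL, no match -> dropped
So 1 of 9 rows is dropped.

SQL:
SELECT a.student, b.title AS course
FROM enrollments a
INNER JOIN courses b ON a.course_id = b.id

Result:
student | course        
--------+---------------
Victor  | History       
Leo     | Biology       
Frank   | Linear Algebra
Grace   | Biology       
Yara    | Linear Algebra
Zoe     | History       
Alice   | Linear Algebra
Carol   | Biology       


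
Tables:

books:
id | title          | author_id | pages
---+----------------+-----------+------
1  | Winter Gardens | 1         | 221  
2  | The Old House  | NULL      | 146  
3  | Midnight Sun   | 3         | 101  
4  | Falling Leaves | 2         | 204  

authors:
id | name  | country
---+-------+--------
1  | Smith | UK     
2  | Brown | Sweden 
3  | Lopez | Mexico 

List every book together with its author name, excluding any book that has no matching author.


INNER JOIN keeps only books rows whose author_id matches an id in authors. Walk through each book:
  - book 1 (Winter Gardens): author_id=1 -> matches Smith
  - book 2 (The Old House): author_id=NULL, no match -> dropped
  - book 3 (Midnight Sun): author_id=3 -> matches Lopez
  - book 4 (Falling Leaves): author_id=2 -> matches Brown
So 1 of 4 rows is dropped.

SQL:
SELECT a.title, b.name AS author
FROM books a
INNER JOIN authors b ON a.author_id = b.id

Result:
title          | author
---------------+-------
Winter Gardens | Smith 
Midnight Sun   | Lopez 
Falling Leaves | Brown 


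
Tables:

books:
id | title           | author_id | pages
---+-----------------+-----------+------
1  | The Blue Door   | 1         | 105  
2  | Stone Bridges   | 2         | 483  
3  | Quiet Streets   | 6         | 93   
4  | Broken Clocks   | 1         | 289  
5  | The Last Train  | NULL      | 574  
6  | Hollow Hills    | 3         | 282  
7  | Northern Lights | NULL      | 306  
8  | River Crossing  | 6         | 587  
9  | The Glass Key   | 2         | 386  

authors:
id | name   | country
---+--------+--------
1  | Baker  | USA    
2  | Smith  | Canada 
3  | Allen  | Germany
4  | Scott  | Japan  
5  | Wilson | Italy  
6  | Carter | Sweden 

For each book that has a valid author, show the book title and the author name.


INNER JOIN keeps only books rows whose author_id matches an id in authors. Walk through each book:
  - book 1 (The Blue Door): author_id=1 -> matches Baker
  - book 2 (Stone Bridges): author_id=2 -> matches Smith
  - book 3 (Quiet Streets): author_id=6 -> matches Carter
  - book 4 (Broken Clocks): author_id=1 -> matches Baker
  - book 5 (The Last Train): author_id=NULL, no match -> dropped
  - book 6 (Hollow Hills): author_id=3 -> matches Allen
  - book 7 (Northern Lights): author_id=NULL, no match -> dropped
  - book 8 (River Crossing): author_id=6 -> matches Carter
  - book 9 (The Glass Key): author_id=2 -> matches Smith
So 2 of 9 rows are dropped.

SQL:
SELECT a.title, b.name AS author
FROM books a
INNER JOIN authors b ON a.author_id = b.id

Result:
title          | author
---------------+-------
The Blue Door  | Baker 
Stone Bridges  | Smith 
Quiet Streets  | Carter
Broken Clocks  | Baker 
Hollow Hills   | Allen 
River Crossing | Carter
The Glass Key  | Smith 


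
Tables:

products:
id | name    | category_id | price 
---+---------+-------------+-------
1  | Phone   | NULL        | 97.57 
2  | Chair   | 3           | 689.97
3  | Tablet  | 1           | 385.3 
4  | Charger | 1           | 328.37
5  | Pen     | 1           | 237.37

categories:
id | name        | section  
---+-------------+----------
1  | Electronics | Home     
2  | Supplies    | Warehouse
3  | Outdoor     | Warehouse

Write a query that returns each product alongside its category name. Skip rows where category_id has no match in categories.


INNER JOIN keeps only products rows whose category_id matches an id in categories. Walk through each product:
  - product 1 (Phone): category_id=NULL, no match -> dropped
  - product 2 (Chair): category_id=3 -> matches Outdoor
  - product 3 (Tablet): category_id=1 -> matches Electronics
  - product 4 (Charger): category_id=1 -> matches Electronics
  - product 5 (Pen): category_id=1 -> matches Electronics
So 1 of 5 rows is dropped.

SQL:
SELECT a.name, b.name AS category
FROM products a
INNER JOIN categories b ON a.category_id = b.id

Result:
name    | category   
--------+------------
Chair   | Outdoor    
Tablet  | Electronics
Charger | Electronics
Pen     | Electronics


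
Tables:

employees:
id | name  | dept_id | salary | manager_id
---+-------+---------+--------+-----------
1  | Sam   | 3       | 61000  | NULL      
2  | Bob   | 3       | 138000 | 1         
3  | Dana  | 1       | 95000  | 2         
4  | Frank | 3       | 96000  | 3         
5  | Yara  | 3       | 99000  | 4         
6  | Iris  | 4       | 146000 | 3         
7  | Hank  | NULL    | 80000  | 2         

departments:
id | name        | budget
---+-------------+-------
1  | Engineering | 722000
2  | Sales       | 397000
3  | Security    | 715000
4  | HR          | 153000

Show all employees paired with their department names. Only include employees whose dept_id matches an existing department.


INNER JOIN keeps only employees rows whose dept_id matches an id in departments. Walk through each employee:
  - employee 1 (Sam): dept_id=3 -> matches Security
  - employee 2 (Bob): dept_id=3 -> matches Security
  - employee 3 (Dana): dept_id=1 -> matches Engineering
  - employee 4 (Frank): dept_id=3 -> matches Security
  - employee 5 (Yara): dept_id=3 -> matches Security
  - employee 6 (Iris): dept_id=4 -> matches HR
  - employee 7 (Hank): dept_id=NULL, no match -> dropped
So 1 of 7 rows is dropped.

SQL:
SELECT a.name, b.name AS department
FROM employees a
INNER JOIN departments b ON a.dept_id = b.id

Result:
name  | department 
------+------------
Sam   | Security   
Bob   | Security   
Dana  | Engineering
Frank | Security   
Yara  | Security   
Iris  | HR         


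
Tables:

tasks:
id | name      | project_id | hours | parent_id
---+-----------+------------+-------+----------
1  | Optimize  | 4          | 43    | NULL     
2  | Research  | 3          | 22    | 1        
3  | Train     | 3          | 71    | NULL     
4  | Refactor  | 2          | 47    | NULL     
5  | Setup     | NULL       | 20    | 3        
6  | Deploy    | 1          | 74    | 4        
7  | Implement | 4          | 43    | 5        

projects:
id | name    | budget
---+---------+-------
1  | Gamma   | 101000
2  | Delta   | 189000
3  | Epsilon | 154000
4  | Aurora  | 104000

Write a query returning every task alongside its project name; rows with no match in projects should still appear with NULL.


LEFT JOIN keeps every row from tasks (the left table); where project_id has no match in projects, the project columns become NULL. Walk through each task:
  - task 1 (Optimize): project_id=4 -> matches Aurora
  - task 2 (Research): project_id=3 -> matches Epsilon
  - task 3 (Train): project_id=3 -> matches Epsilon
  - task 4 (Refactor): project_id=2 -> matches Delta
  - task 5 (Setup): project_id=NULL, no match -> kept with NULL
  - task 6 (Deploy): project_id=1 -> matches Gamma
  - task 7 (Implement): project_id=4 -> matches Aurora
All 7 rows appear; 1 has NULL project.

SQL:
SELECT a.name, b.name AS project
FROM tasks a
LEFT JOIN projects b ON a.project_id = b.id

Result:
name      | project
----------+--------
Optimize  | Aurora 
Research  | Epsilon
Train     | Epsilon
Refactor  | Delta  
Setup     | NULL   
Deploy    | Gamma  
Implement | Aurora 


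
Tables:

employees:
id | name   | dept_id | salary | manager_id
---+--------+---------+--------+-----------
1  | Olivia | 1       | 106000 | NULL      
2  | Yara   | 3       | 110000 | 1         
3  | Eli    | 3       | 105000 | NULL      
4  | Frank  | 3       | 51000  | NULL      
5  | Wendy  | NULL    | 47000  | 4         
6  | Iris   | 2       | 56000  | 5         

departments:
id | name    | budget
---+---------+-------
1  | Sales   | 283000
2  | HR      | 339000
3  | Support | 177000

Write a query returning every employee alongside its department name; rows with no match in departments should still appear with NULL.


LEFT JOIN keeps every row from employees (the left table); where dept_id has no match in departments, the department columns become NULL. Walk through each employee:
  - employee 1 (Olivia): dept_id=1 -> matches Sales
  - employee 2 (Yara): dept_id=3 -> matches Support
  - employee 3 (Eli): dept_id=3 -> matches Support
  - employee 4 (Frank): dept_id=3 -> matches Support
  - employee 5 (Wendy): dept_id=NULL, no match -> kept with NULL
  - employee 6 (Iris): dept_id=2 -> matches HR
All 6 rows appear; 1 has NULL department.

SQL:
SELECT a.name, b.name AS department
FROM employees a
LEFT JOIN departments b ON a.dept_id = b.id

Result:
name   | department
-------+-----------
Olivia | Sales     
Yara   | Support   
Eli    | Support   
Frank  | Support   
Wendy  | NULL      
Iris   | HR        


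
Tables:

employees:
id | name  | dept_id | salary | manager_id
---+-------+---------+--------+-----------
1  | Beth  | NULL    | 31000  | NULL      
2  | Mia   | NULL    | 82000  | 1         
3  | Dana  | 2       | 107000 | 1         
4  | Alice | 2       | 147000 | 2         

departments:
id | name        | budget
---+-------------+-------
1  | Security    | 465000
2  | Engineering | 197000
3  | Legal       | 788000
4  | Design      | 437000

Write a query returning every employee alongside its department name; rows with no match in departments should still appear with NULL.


LEFT JOIN keeps every row from employees (the left table); where dept_id has no match in departments, the department columns become NULL. Walk through each employee:
  - employee 1 (Beth): dept_id=NULL, no match -> kept with NULL
  - employee 2 (Mia): dept_id=NULL, no match -> kept with NULL
  - employee 3 (Dana): dept_id=2 -> matches Engineering
  - employee 4 (Alice): dept_id=2 -> matches Engineering
All 4 rows appear; 2 have NULL department.

SQL:
SELECT a.name, b.name AS department
FROM employees a
LEFT JOIN departments b ON a.dept_id = b.id

Result:
name  | department 
------+------------
Beth  | NULL       
Mia   | NULL       
Dana  | Engineering
Alice | Engineering


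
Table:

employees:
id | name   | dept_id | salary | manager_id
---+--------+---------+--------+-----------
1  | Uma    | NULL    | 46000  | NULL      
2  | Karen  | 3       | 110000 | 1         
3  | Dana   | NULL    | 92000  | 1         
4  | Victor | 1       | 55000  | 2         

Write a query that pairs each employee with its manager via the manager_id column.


This is a self-join: employees is joined to a second copy of itself, matching each row's manager_id to another row's id. Use LEFT JOIN so rows with manager_id=NULL are kept.
  - employee 1 (Uma): manager_id=NULL -> NULL
  - employee 2 (Karen): manager_id=1 -> Uma
  - employee 3 (Dana): manager_id=1 -> Uma
  - employee 4 (Victor): manager_id=2 -> Karen

SQL:
SELECT a.name AS item, b.name AS manager
FROM employees a
LEFT JOIN employees b ON a.manager_id = b.id

Result:
item   | manager
-------+--------
Uma    | NULL   
Karen  | Uma    
Dana   | Uma    
Victor | Karen  


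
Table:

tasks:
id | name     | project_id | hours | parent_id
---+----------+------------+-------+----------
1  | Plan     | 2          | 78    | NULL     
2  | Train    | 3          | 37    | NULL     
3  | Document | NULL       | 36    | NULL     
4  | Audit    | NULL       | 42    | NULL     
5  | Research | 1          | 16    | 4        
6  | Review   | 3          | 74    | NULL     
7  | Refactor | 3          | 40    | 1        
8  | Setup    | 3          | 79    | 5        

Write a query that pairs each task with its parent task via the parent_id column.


This is a self-join: tasks is joined to a second copy of itself, matching each row's parent_id to another row's id. Use LEFT JOIN so rows with parent_id=NULL are kept.
  - task 1 (Plan): parent_id=NULL -> NULL
  - task 2 (Train): parent_id=NULL -> NULL
  - task 3 (Document): parent_id=NULL -> NULL
  - task 4 (Audit): parent_id=NULL -> NULL
  - task 5 (Research): parent_id=4 -> Audit
  - task 6 (Review): parent_id=NULL -> NULL
  - task 7 (Refactor): parent_id=1 -> Plan
  - task 8 (Setup): parent_id=5 -> Research

SQL:
SELECT a.name AS item, b.name AS parent
FROM tasks a
LEFT JOIN tasks b ON a.parent_id = b.id

Result:
item     | parent  
---------+---------
Plan     | NULL    
Train    | NULL    
Document | NULL    
Audit    | NULL    
Research | Audit   
Review   | NULL    
Refactor | Plan    
Setup    | Research


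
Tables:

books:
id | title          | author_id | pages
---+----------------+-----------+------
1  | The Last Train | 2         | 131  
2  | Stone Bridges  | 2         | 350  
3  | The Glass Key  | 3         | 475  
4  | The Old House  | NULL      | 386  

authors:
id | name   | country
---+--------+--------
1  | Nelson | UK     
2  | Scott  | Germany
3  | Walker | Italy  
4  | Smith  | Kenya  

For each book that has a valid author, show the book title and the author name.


INNER JOIN keeps only books rows whose author_id matches an id in authors. Walk through each book:
  - book 1 (The Last Train): author_id=2 -> matches Scott
  - book 2 (Stone Bridges): author_id=2 -> matches Scott
  - book 3 (The Glass Key): author_id=3 -> matches Walker
  - book 4 (The Old House): author_id=NULL, no match -> dropped
So 1 of 4 rows is dropped.

SQL:
SELECT a.title, b.name AS author
FROM books a
INNER JOIN authors b ON a.author_id = b.id

Result:
title          | author
---------------+-------
The Last Train | Scott 
Stone Bridges  | Scott 
The Glass Key  | Walker


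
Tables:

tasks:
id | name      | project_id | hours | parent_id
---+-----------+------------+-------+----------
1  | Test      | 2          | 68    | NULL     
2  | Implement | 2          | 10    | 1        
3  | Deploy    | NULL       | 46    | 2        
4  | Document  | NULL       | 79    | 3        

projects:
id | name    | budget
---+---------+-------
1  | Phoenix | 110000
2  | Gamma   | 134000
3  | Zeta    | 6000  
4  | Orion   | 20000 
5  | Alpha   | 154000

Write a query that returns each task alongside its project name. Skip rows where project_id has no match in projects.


INNER JOIN keeps only tasks rows whose project_id matches an id in projects. Walk through each task:
  - task 1 (Test): project_id=2 -> matches Gamma
  - task 2 (Implement): project_id=2 -> matches Gamma
  - task 3 (Deploy): project_id=NULL, no match -> dropped
  - task 4 (Document): project_id=NULL, no match -> dropped
So 2 of 4 rows are dropped.

SQL:
SELECT a.name, b.name AS project
FROM tasks a
INNER JOIN projects b ON a.project_id = b.id

Result:
name      | project
----------+--------
Test      | Gamma  
Implement | Gamma  


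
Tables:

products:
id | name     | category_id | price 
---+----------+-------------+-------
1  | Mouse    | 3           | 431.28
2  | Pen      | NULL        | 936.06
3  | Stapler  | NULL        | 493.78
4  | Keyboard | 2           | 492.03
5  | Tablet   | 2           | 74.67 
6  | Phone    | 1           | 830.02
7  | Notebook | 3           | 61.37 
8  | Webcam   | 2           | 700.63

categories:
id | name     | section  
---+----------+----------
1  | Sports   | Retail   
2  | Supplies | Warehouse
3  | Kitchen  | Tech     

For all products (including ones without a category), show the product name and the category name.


LEFT JOIN keeps every row from products (the left table); where category_id has no match in categories, the category columns become NULL. Walk through each product:
  - product 1 (Mouse): category_id=3 -> matches Kitchen
  - product 2 (Pen): category_id=NULL, no match -> kept with NULL
  - product 3 (Stapler): category_id=NULL, no match -> kept with NULL
  - product 4 (Keyboard): category_id=2 -> matches Supplies
  - product 5 (Tablet): category_id=2 -> matches Supplies
  - product 6 (Phone): category_id=1 -> matches Sports
  - product 7 (Notebook): category_id=3 -> matches Kitchen
  - product 8 (Webcam): category_id=2 -> matches Supplies
All 8 rows appear; 2 have NULL category.

SQL:
SELECT a.name, b.name AS category
FROM products a
LEFT JOIN categories b ON a.category_id = b.id

Result:
name     | category
---------+---------
Mouse    | Kitchen 
Pen      | NULL    
Stapler  | NULL    
Keyboard | Supplies
Tablet   | Supplies
Phone    | Sports  
Notebook | Kitchen 
Webcam   | Supplies


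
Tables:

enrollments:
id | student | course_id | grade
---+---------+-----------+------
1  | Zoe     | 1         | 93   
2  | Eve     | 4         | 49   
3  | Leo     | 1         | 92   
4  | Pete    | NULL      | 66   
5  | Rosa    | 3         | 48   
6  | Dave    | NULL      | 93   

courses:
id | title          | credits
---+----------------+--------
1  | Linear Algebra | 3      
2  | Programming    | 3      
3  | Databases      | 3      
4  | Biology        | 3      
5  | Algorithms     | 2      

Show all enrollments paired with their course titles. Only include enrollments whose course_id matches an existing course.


INNER JOIN keeps only enrollments rows whose course_id matches an id in courses. Walk through each enrollment:
  - enrollment 1 (Zoe): course_id=1 -> matches Linear Algebra
  - enrollment 2 (Eve): course_id=4 -> matches Biology
  - enrollment 3 (Leo): course_id=1 -> matches Linear Algebra
  - enrollment 4 (Pete): course_id=NULL, no match -> dropped
  - enrollment 5 (Rosa): course_id=3 -> matches Databases
  - enrollment 6 (Dave): course_id=NULL, no match -> dropped
So 2 of 6 rows are dropped.

SQL:
SELECT a.student, b.title AS course
FROM enrollments a
INNER JOIN courses b ON a.course_id = b.id

Result:
student | course        
--------+---------------
Zoe     | Linear Algebra
Eve     | Biology       
Leo     | Linear Algebra
Rosa    | Databases     


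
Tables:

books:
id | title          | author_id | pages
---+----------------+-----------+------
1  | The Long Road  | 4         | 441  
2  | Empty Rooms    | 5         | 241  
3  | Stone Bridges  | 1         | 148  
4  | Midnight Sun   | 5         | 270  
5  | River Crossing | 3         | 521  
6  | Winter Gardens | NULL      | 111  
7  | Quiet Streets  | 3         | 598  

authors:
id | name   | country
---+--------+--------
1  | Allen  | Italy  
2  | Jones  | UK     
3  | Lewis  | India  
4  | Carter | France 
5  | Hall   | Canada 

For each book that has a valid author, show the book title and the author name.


INNER JOIN keeps only books rows whose author_id matches an id in authors. Walk through each book:
  - book 1 (The Long Road): author_id=4 -> matches Carter
  - book 2 (Empty Rooms): author_id=5 -> matches Hall
  - book 3 (Stone Bridges): author_id=1 -> matches Allen
  - book 4 (Midnight Sun): author_id=5 -> matches Hall
  - book 5 (River Crossing): author_id=3 -> matches Lewis
  - book 6 (Winter Gardens): author_id=NULL, no match -> dropped
  - book 7 (Quiet Streets): author_id=3 -> matches Lewis
So 1 of 7 rows is dropped.

SQL:
SELECT a.title, b.name AS author
FROM books a
INNER JOIN authors b ON a.author_id = b.id

Result:
title          | author
---------------+-------
The Long Road  | Carter
Empty Rooms    | Hall  
Stone Bridges  | Allen 
Midnight Sun   | Hall  
River Crossing | Lewis 
Quiet Streets  | Lewis 


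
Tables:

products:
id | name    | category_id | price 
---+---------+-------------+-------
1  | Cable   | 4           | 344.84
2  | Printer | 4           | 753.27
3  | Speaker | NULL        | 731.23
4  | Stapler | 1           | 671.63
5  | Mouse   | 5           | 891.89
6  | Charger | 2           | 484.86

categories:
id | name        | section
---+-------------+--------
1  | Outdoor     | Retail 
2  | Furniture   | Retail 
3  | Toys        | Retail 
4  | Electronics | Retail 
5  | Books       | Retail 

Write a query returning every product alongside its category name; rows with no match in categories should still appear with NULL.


LEFT JOIN keeps every row from products (the left table); where category_id has no match in categories, the category columns become NULL. Walk through each product:
  - product 1 (Cable): category_id=4 -> matches Electronics
  - product 2 (Printer): category_id=4 -> matches Electronics
  - product 3 (Speaker): category_id=NULL, no match -> kept with NULL
  - product 4 (Stapler): category_id=1 -> matches Outdoor
  - product 5 (Mouse): category_id=5 -> matches Books
  - product 6 (Charger): category_id=2 -> matches Furniture
All 6 rows appear; 1 has NULL category.

SQL:
SELECT a.name, b.name AS category
FROM products a
LEFT JOIN categories b ON a.category_id = b.id

Result:
name    | category   
--------+------------
Cable   | Electronics
Printer | Electronics
Speaker | NULL       
Stapler | Outdoor    
Mouse   | Books      
Charger | Furniture  


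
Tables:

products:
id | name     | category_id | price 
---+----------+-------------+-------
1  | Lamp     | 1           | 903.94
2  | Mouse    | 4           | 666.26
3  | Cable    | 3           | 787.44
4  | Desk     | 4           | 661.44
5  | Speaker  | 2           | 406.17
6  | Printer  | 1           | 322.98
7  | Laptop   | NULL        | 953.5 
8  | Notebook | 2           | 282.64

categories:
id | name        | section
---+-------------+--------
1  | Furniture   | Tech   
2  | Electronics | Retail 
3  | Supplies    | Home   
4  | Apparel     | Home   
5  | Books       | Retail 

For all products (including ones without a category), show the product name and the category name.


LEFT JOIN keeps every row from products (the left table); where category_id has no match in categories, the category columns become NULL. Walk through each product:
  - product 1 (Lamp): category_id=1 -> matches Furniture
  - product 2 (Mouse): category_id=4 -> matches Apparel
  - product 3 (Cable): category_id=3 -> matches Supplies
  - product 4 (Desk): category_id=4 -> matches Apparel
  - product 5 (Speaker): category_id=2 -> matches Electronics
  - product 6 (Printer): category_id=1 -> matches Furniture
  - product 7 (Laptop): category_id=NULL, no match -> kept with NULL
  - product 8 (Notebook): category_id=2 -> matches Electronics
All 8 rows appear; 1 has NULL category.

SQL:
SELECT a.name, b.name AS category
FROM products a
LEFT JOIN categories b ON a.category_id = b.id

Result:
name     | category   
---------+------------
Lamp     | Furniture  
Mouse    | Apparel    
Cable    | Supplies   
Desk     | Apparel    
Speaker  | Electronics
Printer  | Furniture  
Laptop   | NULL       
Notebook | Electronics


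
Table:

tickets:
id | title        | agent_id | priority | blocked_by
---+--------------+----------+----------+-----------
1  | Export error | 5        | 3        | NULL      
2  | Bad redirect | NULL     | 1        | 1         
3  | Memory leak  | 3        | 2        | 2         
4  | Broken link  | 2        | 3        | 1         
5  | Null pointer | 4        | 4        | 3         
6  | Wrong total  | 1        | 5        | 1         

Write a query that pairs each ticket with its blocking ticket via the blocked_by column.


This is a self-join: tickets is joined to a second copy of itself, matching each row's blocked_by to another row's id. Use LEFT JOIN so rows with blocked_by=NULL are kept.
  - ticket 1 (Export error): blocked_by=NULL -> NULL
  - ticket 2 (Bad redirect): blocked_by=1 -> Export error
  - ticket 3 (Memory leak): blocked_by=2 -> Bad redirect
  - ticket 4 (Broken link): blocked_by=1 -> Export error
  - ticket 5 (Null pointer): blocked_by=3 -> Memory leak
  - ticket 6 (Wrong total): blocked_by=1 -> Export error

SQL:
SELECT a.title AS item, b.title AS blocked_by
FROM tickets a
LEFT JOIN tickets b ON a.blocked_by = b.id

Result:
item         | blocked_by  
-------------+-------------
Export error | NULL        
Bad redirect | Export error
Memory leak  | Bad redirect
Broken link  | Export error
Null pointer | Memory leak 
Wrong total  | Export error


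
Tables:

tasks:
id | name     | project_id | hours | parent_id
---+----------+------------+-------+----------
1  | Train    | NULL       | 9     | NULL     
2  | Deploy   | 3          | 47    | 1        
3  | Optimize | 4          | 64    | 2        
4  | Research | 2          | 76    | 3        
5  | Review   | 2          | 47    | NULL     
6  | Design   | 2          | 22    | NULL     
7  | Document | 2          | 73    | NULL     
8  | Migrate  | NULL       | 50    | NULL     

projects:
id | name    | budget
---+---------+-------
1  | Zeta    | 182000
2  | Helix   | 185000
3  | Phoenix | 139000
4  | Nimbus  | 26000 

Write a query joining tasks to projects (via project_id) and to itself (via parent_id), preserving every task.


Two LEFT JOINs from the same base table tasks: one to projects via project_id, one to tasks itself via parent_id. Both are LEFT so every task is preserved.
Match against projects:
  - task 1 (Train): project_id=NULL, no match -> kept with NULL
  - task 2 (Deploy): project_id=3 -> matches Phoenix
  - task 3 (Optimize): project_id=4 -> matches Nimbus
  - task 4 (Research): project_id=2 -> matches Helix
  - task 5 (Review): project_id=2 -> matches Helix
  - task 6 (Design): project_id=2 -> matches Helix
  - task 7 (Document): project_id=2 -> matches Helix
  - task 8 (Migrate): project_id=NULL, no match -> kept with NULL
Match against tasks (self):
  - task 1 (Train): parent_id=NULL -> NULL
  - task 2 (Deploy): parent_id=1 -> Train
  - task 3 (Optimize): parent_id=2 -> Deploy
  - task 4 (Research): parent_id=3 -> Optimize
  - task 5 (Review): parent_id=NULL -> NULL
  - task 6 (Design): parent_id=NULL -> NULL
  - task 7 (Document): parent_id=NULL -> NULL
  - task 8 (Migrate): parent_id=NULL -> NULL

SQL:
SELECT a.name, b.name AS project, c.name AS parent
FROM tasks a
LEFT JOIN projects b ON a.project_id = b.id
LEFT JOIN tasks c ON a.parent_id = c.id

Result:
name     | project | parent  
---------+---------+---------
Train    | NULL    | NULL    
Deploy   | Phoenix | Train   
Optimize | Nimbus  | Deploy  
Research | Helix   | Optimize
Review   | Helix   | NULL    
Design   | Helix   | NULL    
Document | Helix   | NULL    
Migrate  | NULL    | NULL    


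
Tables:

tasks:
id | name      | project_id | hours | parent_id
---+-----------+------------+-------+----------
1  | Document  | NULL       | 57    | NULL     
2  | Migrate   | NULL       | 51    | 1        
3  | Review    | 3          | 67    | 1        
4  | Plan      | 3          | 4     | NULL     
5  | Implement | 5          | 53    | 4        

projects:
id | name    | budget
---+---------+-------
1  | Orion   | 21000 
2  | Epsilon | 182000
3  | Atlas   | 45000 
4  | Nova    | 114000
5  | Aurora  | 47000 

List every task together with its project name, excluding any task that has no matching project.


INNER JOIN keeps only tasks rows whose project_id matches an id in projects. Walk through each task:
  - task 1 (Document): project_id=NULL, no match -> dropped
  - task 2 (Migrate): project_id=NULL, no match -> dropped
  - task 3 (Review): project_id=3 -> matches Atlas
  - task 4 (Plan): project_id=3 -> matches Atlas
  - task 5 (Implement): project_id=5 -> matches Aurora
So 2 of 5 rows are dropped.

SQL:
SELECT a.name, b.name AS project
FROM tasks a
INNER JOIN projects b ON a.project_id = b.id

Result:
name      | project
----------+--------
Review    | Atlas  
Plan      | Atlas  
Implement | Aurora 


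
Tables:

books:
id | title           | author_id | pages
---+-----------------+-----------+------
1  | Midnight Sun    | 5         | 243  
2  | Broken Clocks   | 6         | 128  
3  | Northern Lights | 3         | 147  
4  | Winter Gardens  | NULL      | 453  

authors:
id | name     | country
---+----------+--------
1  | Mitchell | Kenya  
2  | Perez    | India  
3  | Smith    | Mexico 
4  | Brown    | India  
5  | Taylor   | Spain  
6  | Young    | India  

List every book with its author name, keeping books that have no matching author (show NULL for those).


LEFT JOIN keeps every row from books (the left table); where author_id has no match in authors, the author columns become NULL. Walk through each book:
  - book 1 (Midnight Sun): author_id=5 -> matches Taylor
  - book 2 (Broken Clocks): author_id=6 -> matches Young
  - book 3 (Northern Lights): author_id=3 -> matches Smith
  - book 4 (Winter Gardens): author_id=NULL, no match -> kept with NULL
All 4 rows appear; 1 has NULL author.

SQL:
SELECT a.title, b.name AS author
FROM books a
LEFT JOIN authors b ON a.author_id = b.id

Result:
title           | author
----------------+-------
Midnight Sun    | Taylor
Broken Clocks   | Young 
Northern Lights | Smith 
Winter Gardens  | NULL  
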